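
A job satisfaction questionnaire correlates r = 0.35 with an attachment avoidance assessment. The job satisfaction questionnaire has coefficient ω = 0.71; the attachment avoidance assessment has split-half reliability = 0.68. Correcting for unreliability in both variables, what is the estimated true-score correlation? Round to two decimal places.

0.50

r_true = r_obs / √(r_xx · r_yy) = 0.35 / √(0.71 × 0.68) = 0.35 / √0.4828 = 0.35 / 0.6948 ≈ 0.50.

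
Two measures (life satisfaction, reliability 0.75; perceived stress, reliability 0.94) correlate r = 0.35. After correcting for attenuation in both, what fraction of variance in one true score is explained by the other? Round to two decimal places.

0.17

Disattenuated r = 0.35 / √(0.75 × 0.94) = 0.35 / 0.8396 = 0.4169.
Shared true-score variance = 0.4169² = 0.1738 ≈ 0.17.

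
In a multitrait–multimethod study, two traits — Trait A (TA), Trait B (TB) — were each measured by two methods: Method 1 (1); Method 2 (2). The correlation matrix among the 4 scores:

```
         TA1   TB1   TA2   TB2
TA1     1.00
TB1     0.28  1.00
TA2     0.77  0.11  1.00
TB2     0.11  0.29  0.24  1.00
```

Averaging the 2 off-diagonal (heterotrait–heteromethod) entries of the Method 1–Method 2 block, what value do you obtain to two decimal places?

0.11

HTHM values (method 1 × method 2): 0.11, 0.11; mean = 0.22/2 = 0.11.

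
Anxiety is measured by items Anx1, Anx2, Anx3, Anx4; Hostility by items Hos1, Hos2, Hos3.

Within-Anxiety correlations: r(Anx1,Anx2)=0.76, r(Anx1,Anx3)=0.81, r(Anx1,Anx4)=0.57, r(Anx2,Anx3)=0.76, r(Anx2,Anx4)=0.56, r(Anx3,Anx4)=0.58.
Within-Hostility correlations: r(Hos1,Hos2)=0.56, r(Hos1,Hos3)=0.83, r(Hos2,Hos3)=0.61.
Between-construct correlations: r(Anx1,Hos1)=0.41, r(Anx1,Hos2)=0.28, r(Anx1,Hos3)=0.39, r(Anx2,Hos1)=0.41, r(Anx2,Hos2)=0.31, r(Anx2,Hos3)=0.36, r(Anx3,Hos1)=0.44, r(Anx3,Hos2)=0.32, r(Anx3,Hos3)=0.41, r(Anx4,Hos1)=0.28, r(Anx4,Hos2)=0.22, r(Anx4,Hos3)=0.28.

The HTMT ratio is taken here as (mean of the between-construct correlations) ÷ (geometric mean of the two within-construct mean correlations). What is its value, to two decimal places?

Mean heterotrait r = 4.11/12 = 0.3425.
Mean within-Anx = 4.04/6 = 0.6733; mean within-Hos = 2.00/3 = 0.6667.
Geometric mean = √(0.6733 × 0.6667) = 0.6700.
HTMT = 0.3425 / 0.6700 = 0.51.

0.51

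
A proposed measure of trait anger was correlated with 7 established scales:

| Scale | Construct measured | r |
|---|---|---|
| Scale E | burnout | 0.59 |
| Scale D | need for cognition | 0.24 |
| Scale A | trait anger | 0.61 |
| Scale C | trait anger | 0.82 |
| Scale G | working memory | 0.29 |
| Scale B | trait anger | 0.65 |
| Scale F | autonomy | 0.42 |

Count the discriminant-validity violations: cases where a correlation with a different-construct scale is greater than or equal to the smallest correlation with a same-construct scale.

0

Convergent (same construct = trait anger): Scale A, Scale C, Scale B.
Smallest convergent = 0.61. Discriminant values: 0.59, 0.24, 0.29, 0.42; count ≥ 0.61 → 0.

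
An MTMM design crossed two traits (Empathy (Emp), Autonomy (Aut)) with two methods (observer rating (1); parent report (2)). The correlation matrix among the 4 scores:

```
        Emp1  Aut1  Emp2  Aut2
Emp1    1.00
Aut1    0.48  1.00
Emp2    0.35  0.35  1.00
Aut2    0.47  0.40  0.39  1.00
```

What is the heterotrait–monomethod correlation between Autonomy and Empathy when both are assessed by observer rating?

0.48

Different traits, same method: r(Aut1, Emp1) = 0.48.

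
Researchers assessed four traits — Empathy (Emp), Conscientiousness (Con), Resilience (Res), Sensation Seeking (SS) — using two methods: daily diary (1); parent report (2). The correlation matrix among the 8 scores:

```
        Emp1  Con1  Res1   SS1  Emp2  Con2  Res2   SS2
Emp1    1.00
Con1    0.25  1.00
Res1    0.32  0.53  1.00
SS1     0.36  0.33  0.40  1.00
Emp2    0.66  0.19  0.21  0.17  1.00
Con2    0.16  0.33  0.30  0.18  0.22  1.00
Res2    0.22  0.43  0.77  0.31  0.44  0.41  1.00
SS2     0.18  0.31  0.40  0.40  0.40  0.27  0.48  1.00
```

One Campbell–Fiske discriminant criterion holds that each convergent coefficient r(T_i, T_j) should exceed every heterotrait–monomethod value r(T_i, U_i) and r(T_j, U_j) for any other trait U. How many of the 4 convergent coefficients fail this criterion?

Each convergent coefficient versus the relevant comparison correlations:
Emp (methods 1·2): 0.66 vs {0.25, 0.22, 0.32, 0.44, 0.36, 0.40} → pass.
Con (methods 1·2): 0.33 vs {0.25, 0.22, 0.53, 0.41, 0.33, 0.27} → fail.
Res (methods 1·2): 0.77 vs {0.32, 0.44, 0.53, 0.41, 0.40, 0.48} → pass.
SS (methods 1·2): 0.40 vs {0.36, 0.40, 0.33, 0.27, 0.40, 0.48} → fail.
2 of 4 fail.

2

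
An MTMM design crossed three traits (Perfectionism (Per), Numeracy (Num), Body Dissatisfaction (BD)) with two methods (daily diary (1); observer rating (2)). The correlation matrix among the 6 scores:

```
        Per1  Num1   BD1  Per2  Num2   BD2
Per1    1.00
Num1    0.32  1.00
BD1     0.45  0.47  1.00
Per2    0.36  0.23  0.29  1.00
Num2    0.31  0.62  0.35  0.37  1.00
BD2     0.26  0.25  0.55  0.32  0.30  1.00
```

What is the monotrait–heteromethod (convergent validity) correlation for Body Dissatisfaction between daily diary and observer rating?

Same trait (BD), different methods: r(BD1, BD2) = 0.55.

0.55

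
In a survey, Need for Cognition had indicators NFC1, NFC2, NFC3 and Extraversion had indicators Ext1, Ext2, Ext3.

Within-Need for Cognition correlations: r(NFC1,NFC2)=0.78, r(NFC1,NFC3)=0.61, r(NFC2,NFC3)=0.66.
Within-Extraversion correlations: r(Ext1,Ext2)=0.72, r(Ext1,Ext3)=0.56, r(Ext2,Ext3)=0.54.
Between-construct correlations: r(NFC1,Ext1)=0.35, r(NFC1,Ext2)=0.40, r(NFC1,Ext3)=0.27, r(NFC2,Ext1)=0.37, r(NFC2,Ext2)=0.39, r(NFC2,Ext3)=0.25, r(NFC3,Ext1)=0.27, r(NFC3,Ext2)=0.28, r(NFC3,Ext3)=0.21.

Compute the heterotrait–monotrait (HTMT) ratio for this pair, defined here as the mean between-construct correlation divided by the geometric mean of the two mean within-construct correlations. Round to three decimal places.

Mean heterotrait r = 2.79/9 = 0.3100.
Mean within-NFC = 2.05/3 = 0.6833; mean within-Ext = 1.82/3 = 0.6067.
Geometric mean = √(0.6833 × 0.6067) = 0.6439.
HTMT = 0.3100 / 0.6439 = 0.481.

0.481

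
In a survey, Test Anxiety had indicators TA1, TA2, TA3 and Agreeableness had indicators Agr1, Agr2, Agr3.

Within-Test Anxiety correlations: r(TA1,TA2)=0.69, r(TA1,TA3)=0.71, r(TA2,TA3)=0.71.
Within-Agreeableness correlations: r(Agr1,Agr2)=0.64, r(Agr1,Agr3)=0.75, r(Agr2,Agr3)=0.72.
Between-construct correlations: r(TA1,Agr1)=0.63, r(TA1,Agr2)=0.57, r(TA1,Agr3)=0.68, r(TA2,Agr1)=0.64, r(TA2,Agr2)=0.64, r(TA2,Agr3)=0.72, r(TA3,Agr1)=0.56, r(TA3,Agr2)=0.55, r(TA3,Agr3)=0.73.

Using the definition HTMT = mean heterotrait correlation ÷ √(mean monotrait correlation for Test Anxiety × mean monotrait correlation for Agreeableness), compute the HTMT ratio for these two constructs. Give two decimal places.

Mean between = 5.72/9 = 0.6356.
Mean within-TA = 2.11/3 = 0.7033; mean within-Agr = 2.11/3 = 0.7033.
Geometric mean = √(0.7033 × 0.7033) = 0.7033.
HTMT = 0.6356 / 0.7033 = 0.90.

0.90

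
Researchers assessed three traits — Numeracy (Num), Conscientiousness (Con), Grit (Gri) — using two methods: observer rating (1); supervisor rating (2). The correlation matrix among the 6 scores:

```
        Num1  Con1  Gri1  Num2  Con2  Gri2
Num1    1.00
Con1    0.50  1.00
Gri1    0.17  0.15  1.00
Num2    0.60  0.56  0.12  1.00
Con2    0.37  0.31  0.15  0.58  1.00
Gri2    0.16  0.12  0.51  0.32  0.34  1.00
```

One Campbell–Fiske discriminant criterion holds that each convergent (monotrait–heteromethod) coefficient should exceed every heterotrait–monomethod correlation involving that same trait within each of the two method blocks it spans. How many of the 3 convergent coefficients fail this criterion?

Each convergent coefficient versus the relevant comparison correlations:
Num (methods 1·2): 0.60 vs {0.50, 0.58, 0.17, 0.32} → pass.
Con (methods 1·2): 0.31 vs {0.50, 0.58, 0.15, 0.34} → fail.
Gri (methods 1·2): 0.51 vs {0.17, 0.32, 0.15, 0.34} → pass.
1 of 3 fail.

1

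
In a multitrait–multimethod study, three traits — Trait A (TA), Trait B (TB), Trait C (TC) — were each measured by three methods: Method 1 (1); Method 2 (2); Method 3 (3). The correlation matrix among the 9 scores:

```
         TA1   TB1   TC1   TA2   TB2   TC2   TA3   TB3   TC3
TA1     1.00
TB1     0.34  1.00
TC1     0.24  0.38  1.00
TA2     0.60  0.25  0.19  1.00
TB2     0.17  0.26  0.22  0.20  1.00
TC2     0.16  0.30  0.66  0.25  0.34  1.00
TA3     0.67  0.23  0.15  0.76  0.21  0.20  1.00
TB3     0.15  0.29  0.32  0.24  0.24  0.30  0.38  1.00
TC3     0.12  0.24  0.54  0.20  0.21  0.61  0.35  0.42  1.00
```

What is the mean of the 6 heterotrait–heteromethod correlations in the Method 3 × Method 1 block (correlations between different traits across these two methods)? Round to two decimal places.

HTHM values (method 3 × method 1): 0.23, 0.15, 0.15, 0.32, 0.12, 0.24; mean = 1.21/6 = 0.20.

0.20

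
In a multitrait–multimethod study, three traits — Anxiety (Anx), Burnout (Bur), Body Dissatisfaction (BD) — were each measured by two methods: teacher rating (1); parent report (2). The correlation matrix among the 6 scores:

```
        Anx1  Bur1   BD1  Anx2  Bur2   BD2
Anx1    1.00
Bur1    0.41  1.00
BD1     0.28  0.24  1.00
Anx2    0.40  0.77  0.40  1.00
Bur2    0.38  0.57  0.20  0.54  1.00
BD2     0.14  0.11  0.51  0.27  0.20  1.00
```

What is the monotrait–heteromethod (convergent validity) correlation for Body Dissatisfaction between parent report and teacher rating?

0.51

Same trait (BD), different methods: r(BD2, BD1) = 0.51.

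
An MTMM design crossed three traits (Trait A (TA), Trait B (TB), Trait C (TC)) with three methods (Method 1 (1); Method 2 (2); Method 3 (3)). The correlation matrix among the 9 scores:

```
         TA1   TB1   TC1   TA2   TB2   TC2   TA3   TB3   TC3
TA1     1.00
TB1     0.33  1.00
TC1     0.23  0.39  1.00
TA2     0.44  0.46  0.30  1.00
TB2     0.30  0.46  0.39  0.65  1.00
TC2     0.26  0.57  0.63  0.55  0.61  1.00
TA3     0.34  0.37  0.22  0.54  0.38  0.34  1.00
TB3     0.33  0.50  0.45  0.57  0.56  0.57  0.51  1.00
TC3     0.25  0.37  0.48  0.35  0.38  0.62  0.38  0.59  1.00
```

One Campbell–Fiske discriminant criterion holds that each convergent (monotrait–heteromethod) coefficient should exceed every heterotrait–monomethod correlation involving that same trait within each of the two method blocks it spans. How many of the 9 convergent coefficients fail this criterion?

7

Each convergent coefficient versus the relevant comparison correlations:
TA (methods 1·2): 0.44 vs {0.33, 0.65, 0.23, 0.55} → fail.
TA (methods 1·3): 0.34 vs {0.33, 0.51, 0.23, 0.38} → fail.
TA (methods 2·3): 0.54 vs {0.65, 0.51, 0.55, 0.38} → fail.
TB (methods 1·2): 0.46 vs {0.33, 0.65, 0.39, 0.61} → fail.
TB (methods 1·3): 0.50 vs {0.33, 0.51, 0.39, 0.59} → fail.
TB (methods 2·3): 0.56 vs {0.65, 0.51, 0.61, 0.59} → fail.
TC (methods 1·2): 0.63 vs {0.23, 0.55, 0.39, 0.61} → pass.
TC (methods 1·3): 0.48 vs {0.23, 0.38, 0.39, 0.59} → fail.
TC (methods 2·3): 0.62 vs {0.55, 0.38, 0.61, 0.59} → pass.
7 of 9 fail.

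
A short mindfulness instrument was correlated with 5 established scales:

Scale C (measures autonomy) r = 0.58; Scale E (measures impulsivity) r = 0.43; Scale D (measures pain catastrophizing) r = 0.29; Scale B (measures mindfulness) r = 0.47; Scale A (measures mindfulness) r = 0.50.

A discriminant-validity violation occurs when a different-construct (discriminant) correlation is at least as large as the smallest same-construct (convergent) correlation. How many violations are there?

Convergent (same construct = mindfulness): Scale B, Scale A.
Smallest convergent = 0.47. Discriminant values: 0.58, 0.43, 0.29; count ≥ 0.47 → 1.

1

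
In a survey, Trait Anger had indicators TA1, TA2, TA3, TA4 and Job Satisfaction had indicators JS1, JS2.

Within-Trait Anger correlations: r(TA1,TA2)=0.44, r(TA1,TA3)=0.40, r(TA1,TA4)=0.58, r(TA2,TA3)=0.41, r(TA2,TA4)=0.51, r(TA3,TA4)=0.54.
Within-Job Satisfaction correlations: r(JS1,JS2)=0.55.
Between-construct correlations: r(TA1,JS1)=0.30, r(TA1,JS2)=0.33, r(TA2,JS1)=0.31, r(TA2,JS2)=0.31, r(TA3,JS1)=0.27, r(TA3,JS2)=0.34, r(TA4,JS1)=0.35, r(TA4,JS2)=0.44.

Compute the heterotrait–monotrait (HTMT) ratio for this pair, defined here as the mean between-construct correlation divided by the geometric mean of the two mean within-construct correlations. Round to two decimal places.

Mean between = 2.65/8 = 0.3313.
Mean within-TA = 2.88/6 = 0.4800; mean within-JS = 0.55/1 = 0.5500.
Geometric mean = √(0.4800 × 0.5500) = 0.5138.
HTMT = 0.3313 / 0.5138 = 0.64.

0.64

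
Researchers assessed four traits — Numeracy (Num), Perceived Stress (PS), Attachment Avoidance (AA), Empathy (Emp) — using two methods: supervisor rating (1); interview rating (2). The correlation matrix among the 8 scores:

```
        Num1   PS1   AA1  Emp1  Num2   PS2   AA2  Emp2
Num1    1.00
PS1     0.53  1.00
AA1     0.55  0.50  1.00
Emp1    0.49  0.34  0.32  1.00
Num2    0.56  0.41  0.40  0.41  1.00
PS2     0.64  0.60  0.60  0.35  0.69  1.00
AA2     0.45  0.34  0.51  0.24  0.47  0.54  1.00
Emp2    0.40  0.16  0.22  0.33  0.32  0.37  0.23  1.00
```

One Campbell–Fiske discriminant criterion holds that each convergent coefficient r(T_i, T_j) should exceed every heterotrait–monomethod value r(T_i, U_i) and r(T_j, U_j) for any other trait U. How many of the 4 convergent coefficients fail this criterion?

4

Checking each validity diagonal entry against its comparison values:
Num (methods 1·2): 0.56 vs {0.53, 0.69, 0.55, 0.47, 0.49, 0.32} → fail.
PS (methods 1·2): 0.60 vs {0.53, 0.69, 0.50, 0.54, 0.34, 0.37} → fail.
AA (methods 1·2): 0.51 vs {0.55, 0.47, 0.50, 0.54, 0.32, 0.23} → fail.
Emp (methods 1·2): 0.33 vs {0.49, 0.32, 0.34, 0.37, 0.32, 0.23} → fail.
4 of 4 fail.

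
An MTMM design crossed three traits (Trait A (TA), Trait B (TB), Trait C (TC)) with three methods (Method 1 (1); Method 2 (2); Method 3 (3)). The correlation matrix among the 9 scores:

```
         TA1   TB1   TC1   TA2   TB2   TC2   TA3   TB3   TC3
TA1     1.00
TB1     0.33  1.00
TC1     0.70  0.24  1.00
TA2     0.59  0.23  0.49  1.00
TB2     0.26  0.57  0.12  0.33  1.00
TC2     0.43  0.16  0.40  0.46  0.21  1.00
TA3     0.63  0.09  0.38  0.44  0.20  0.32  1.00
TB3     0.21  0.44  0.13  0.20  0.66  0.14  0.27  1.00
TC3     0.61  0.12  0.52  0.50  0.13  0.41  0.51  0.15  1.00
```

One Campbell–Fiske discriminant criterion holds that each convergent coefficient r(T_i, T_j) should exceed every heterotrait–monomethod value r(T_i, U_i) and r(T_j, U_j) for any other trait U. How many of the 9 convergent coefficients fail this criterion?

6

Convergent coefficients and their comparison sets:
TA (methods 1·2): 0.59 vs {0.33, 0.33, 0.70, 0.46} → fail.
TA (methods 1·3): 0.63 vs {0.33, 0.27, 0.70, 0.51} → fail.
TA (methods 2·3): 0.44 vs {0.33, 0.27, 0.46, 0.51} → fail.
TB (methods 1·2): 0.57 vs {0.33, 0.33, 0.24, 0.21} → pass.
TB (methods 1·3): 0.44 vs {0.33, 0.27, 0.24, 0.15} → pass.
TB (methods 2·3): 0.66 vs {0.33, 0.27, 0.21, 0.15} → pass.
TC (methods 1·2): 0.40 vs {0.70, 0.46, 0.24, 0.21} → fail.
TC (methods 1·3): 0.52 vs {0.70, 0.51, 0.24, 0.15} → fail.
TC (methods 2·3): 0.41 vs {0.46, 0.51, 0.21, 0.15} → fail.
6 of 9 fail.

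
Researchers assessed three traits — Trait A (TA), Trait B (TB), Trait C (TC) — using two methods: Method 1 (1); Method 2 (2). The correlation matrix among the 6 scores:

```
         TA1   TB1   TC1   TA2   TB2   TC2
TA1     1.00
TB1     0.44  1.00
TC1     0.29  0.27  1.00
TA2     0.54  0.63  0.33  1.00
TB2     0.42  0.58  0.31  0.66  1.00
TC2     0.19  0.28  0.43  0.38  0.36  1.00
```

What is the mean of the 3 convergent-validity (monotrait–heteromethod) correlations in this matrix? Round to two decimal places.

Convergent values: 0.54, 0.58, 0.43; mean = 1.55/3 = 0.52.

0.52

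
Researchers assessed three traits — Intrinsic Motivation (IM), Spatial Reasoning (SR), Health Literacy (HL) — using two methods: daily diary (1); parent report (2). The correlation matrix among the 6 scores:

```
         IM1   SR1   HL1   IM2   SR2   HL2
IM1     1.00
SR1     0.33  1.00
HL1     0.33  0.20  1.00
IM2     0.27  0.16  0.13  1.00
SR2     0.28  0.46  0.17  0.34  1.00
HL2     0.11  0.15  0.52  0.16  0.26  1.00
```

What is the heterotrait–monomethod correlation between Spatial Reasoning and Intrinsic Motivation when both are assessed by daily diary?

Different traits, same method: r(SR1, IM1) = 0.33.

0.33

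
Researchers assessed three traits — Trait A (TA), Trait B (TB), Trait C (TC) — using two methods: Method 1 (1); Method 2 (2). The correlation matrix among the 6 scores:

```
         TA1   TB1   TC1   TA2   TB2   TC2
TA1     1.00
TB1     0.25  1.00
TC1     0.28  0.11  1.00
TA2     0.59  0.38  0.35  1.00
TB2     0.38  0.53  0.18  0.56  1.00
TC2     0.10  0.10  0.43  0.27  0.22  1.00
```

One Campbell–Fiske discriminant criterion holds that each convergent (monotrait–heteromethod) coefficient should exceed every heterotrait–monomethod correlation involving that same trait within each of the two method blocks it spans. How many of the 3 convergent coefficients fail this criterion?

Each convergent coefficient versus the relevant comparison correlations:
TA (methods 1·2): 0.59 vs {0.25, 0.56, 0.28, 0.27} → pass.
TB (methods 1·2): 0.53 vs {0.25, 0.56, 0.11, 0.22} → fail.
TC (methods 1·2): 0.43 vs {0.28, 0.27, 0.11, 0.22} → pass.
1 of 3 fail.

1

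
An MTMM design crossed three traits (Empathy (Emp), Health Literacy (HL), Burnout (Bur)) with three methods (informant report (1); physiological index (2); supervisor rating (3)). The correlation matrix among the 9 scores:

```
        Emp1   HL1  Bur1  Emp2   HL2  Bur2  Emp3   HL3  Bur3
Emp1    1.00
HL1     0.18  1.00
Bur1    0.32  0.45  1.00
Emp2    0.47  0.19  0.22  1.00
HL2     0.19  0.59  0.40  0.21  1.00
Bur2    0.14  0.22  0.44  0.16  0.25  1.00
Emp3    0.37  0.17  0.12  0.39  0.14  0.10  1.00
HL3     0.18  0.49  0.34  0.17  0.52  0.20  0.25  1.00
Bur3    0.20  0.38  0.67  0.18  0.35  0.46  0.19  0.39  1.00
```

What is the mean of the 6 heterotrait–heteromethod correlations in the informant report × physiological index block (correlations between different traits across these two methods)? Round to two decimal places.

0.23

HTHM values (method 1 × method 2): 0.19, 0.14, 0.19, 0.22, 0.22, 0.40; mean = 1.36/6 = 0.23.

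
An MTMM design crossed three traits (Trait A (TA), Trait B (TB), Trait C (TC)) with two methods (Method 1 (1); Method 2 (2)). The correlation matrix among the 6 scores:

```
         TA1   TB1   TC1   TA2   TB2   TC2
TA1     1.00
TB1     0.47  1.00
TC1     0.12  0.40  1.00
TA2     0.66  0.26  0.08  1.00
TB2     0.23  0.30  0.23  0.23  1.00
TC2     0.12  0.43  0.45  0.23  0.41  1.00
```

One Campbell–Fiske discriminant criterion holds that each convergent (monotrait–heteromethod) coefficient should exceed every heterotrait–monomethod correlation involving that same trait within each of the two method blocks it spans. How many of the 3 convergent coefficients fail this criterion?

Checking each validity diagonal entry against its comparison values:
TA (methods 1·2): 0.66 vs {0.47, 0.23, 0.12, 0.23} → pass.
TB (methods 1·2): 0.30 vs {0.47, 0.23, 0.40, 0.41} → fail.
TC (methods 1·2): 0.45 vs {0.12, 0.23, 0.40, 0.41} → pass.
1 of 3 fail.

1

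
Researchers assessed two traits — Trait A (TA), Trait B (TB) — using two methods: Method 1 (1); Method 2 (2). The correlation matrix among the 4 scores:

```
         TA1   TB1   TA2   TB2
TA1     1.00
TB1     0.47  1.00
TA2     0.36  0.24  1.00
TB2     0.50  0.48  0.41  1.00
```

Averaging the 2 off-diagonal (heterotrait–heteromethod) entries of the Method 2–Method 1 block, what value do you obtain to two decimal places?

HTHM values (method 2 × method 1): 0.24, 0.50; mean = 0.74/2 = 0.37.

0.37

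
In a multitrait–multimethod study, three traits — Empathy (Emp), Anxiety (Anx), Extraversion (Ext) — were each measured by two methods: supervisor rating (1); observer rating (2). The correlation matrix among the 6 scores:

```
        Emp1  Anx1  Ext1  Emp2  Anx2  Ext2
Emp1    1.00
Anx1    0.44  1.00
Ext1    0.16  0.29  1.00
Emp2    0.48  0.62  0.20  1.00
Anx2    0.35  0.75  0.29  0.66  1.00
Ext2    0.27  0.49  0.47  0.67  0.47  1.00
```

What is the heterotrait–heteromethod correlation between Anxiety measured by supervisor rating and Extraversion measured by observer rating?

0.49

Different traits and methods: r(Anx1, Ext2) = 0.49.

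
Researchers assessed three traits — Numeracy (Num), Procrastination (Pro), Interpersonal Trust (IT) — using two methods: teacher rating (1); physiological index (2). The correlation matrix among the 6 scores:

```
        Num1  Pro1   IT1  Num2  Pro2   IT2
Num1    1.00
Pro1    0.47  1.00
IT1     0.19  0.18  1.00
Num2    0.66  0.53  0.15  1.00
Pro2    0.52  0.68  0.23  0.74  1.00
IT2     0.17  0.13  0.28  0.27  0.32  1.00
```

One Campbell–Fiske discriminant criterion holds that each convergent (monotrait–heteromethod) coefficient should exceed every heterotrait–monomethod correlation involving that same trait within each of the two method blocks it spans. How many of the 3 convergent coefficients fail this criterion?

3

Checking each validity diagonal entry against its comparison values:
Num (methods 1·2): 0.66 vs {0.47, 0.74, 0.19, 0.27} → fail.
Pro (methods 1·2): 0.68 vs {0.47, 0.74, 0.18, 0.32} → fail.
IT (methods 1·2): 0.28 vs {0.19, 0.27, 0.18, 0.32} → fail.
3 of 3 fail.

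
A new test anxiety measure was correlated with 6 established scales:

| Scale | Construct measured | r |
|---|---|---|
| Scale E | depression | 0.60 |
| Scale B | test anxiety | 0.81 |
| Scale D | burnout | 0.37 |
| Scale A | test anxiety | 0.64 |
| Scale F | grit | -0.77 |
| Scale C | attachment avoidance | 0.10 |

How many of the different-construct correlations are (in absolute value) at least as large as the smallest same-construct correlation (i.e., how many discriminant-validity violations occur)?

1

Convergent (same construct = test anxiety): Scale B, Scale A.
Smallest convergent = 0.64. Discriminant |r|: 0.60, 0.37, 0.77, 0.10; count ≥ 0.64 → 1.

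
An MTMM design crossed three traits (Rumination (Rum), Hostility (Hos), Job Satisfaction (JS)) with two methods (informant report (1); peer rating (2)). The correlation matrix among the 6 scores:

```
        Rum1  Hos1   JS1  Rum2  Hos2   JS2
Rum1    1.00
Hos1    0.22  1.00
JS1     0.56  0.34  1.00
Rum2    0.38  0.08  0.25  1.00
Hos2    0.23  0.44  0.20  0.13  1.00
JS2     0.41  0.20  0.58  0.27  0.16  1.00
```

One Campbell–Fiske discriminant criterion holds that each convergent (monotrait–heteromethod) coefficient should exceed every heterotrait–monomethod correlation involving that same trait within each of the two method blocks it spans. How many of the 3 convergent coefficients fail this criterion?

Convergent coefficients and their comparison sets:
Rum (methods 1·2): 0.38 vs {0.22, 0.13, 0.56, 0.27} → fail.
Hos (methods 1·2): 0.44 vs {0.22, 0.13, 0.34, 0.16} → pass.
JS (methods 1·2): 0.58 vs {0.56, 0.27, 0.34, 0.16} → pass.
1 of 3 fail.

1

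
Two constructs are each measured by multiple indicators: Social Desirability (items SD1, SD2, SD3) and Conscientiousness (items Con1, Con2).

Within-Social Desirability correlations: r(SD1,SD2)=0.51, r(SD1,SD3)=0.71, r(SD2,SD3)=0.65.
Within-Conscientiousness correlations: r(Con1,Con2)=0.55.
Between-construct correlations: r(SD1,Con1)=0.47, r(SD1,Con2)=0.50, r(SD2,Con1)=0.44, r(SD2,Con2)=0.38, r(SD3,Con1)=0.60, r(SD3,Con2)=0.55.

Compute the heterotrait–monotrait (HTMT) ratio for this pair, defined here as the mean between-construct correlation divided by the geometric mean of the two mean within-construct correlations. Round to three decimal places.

Mean heterotrait r = 2.94/6 = 0.4900.
Mean within-SD = 1.87/3 = 0.6233; mean within-Con = 0.55/1 = 0.5500.
Geometric mean = √(0.6233 × 0.5500) = 0.5855.
HTMT = 0.4900 / 0.5855 = 0.837.

0.837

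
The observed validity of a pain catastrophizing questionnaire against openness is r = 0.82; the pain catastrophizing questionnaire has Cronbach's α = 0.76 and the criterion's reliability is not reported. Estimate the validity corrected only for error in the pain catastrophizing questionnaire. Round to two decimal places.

Single correction: r_c = r_obs / √r_xx = 0.82 / √0.76 = 0.82 / 0.8718 ≈ 0.94.

0.94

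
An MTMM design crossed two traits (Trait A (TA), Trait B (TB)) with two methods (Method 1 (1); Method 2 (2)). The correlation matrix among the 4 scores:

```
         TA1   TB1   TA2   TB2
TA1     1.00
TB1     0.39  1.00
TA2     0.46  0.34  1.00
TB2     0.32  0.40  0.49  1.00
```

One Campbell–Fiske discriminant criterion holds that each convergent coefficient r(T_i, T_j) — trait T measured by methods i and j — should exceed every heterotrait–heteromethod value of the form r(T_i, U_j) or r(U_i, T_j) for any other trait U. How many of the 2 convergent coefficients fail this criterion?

Checking each validity diagonal entry against its comparison values:
TA (methods 1·2): 0.46 vs {0.32, 0.34} → pass.
TB (methods 1·2): 0.40 vs {0.34, 0.32} → pass.
0 of 2 fail.

0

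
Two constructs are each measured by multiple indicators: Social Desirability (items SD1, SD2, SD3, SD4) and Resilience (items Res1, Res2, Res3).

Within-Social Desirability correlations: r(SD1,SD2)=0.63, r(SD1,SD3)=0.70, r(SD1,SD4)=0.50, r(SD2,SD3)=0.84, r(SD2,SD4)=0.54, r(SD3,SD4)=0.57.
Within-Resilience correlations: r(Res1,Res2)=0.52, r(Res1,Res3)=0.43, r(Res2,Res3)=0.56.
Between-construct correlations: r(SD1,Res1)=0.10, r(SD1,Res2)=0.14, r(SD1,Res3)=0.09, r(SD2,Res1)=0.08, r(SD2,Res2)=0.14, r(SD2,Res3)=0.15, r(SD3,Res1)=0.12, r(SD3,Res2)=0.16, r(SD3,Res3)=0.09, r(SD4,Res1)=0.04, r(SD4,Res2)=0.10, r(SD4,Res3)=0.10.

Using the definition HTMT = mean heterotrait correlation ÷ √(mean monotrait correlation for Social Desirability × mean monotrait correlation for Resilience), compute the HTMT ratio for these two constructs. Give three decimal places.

Mean between = 1.31/12 = 0.1092.
Mean within-SD = 3.78/6 = 0.6300; mean within-Res = 1.51/3 = 0.5033.
Geometric mean = √(0.6300 × 0.5033) = 0.5631.
HTMT = 0.1092 / 0.5631 = 0.194.

0.194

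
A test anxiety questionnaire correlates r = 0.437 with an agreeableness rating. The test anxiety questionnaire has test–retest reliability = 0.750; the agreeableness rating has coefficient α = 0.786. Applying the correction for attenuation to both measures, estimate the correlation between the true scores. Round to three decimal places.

0.569

r_true = r_obs / √(r_xx · r_yy) = 0.437 / √(0.750 × 0.786) = 0.437 / √0.589500 = 0.437 / 0.7678 ≈ 0.569.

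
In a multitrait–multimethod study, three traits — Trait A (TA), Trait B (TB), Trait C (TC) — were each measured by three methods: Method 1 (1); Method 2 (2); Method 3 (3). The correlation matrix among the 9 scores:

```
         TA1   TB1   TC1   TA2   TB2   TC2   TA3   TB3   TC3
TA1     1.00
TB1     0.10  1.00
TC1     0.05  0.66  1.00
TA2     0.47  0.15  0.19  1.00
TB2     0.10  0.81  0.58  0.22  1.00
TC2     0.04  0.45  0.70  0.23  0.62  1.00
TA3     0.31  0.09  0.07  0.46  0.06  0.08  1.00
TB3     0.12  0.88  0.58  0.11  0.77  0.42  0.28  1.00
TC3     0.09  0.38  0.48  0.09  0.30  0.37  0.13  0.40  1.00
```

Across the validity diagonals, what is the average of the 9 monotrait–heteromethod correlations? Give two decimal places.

Convergent values: 0.47, 0.31, 0.46, 0.81, 0.88, 0.77, 0.70, 0.48, 0.37; mean = 5.25/9 = 0.58.

0.58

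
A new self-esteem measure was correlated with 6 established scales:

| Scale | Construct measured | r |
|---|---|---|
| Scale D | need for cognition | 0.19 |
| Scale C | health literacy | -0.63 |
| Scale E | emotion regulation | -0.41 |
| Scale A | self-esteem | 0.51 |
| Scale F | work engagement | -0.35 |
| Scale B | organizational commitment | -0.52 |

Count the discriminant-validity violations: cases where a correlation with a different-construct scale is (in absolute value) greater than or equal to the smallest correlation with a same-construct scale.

2

Convergent (same construct = self-esteem): Scale A.
Smallest convergent = 0.51. Discriminant |r|: 0.19, 0.63, 0.41, 0.35, 0.52; count ≥ 0.51 → 2.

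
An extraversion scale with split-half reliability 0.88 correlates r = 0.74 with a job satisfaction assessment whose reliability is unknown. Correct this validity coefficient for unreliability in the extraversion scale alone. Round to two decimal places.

0.79

Single correction: r_c = r_obs / √r_xx = 0.74 / √0.88 = 0.74 / 0.9381 ≈ 0.79.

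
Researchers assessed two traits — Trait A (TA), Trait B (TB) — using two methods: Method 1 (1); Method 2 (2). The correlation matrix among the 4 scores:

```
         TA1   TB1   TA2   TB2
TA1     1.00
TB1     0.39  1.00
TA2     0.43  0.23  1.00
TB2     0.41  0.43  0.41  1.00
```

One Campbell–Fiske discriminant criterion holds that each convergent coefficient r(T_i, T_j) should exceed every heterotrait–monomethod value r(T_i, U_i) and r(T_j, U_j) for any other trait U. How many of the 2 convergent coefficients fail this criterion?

Convergent coefficients and their comparison sets:
TA (methods 1·2): 0.43 vs {0.39, 0.41} → pass.
TB (methods 1·2): 0.43 vs {0.39, 0.41} → pass.
0 of 2 fail.

0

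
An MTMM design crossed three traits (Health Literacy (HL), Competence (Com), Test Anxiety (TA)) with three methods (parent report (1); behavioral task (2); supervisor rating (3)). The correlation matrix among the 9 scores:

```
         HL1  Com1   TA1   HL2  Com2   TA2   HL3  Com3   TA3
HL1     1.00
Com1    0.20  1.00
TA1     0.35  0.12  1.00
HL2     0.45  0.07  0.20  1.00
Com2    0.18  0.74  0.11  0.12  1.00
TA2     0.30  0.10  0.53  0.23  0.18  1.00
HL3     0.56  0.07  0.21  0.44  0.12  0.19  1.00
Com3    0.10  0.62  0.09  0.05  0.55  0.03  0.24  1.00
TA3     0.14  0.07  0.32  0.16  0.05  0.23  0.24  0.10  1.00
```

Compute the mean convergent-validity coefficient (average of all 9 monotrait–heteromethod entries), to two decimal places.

Convergent values: 0.45, 0.56, 0.44, 0.74, 0.62, 0.55, 0.53, 0.32, 0.23; mean = 4.44/9 = 0.49.

0.49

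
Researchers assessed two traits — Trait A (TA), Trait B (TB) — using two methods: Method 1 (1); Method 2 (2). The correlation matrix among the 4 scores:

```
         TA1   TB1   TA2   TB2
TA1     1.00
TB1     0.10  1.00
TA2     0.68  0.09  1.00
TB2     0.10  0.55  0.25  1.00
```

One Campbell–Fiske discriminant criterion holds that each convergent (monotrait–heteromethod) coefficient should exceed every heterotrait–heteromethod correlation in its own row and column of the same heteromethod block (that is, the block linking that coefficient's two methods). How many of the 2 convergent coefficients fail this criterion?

0

Each convergent coefficient versus the relevant comparison correlations:
TA (methods 1·2): 0.68 vs {0.10, 0.09} → pass.
TB (methods 1·2): 0.55 vs {0.09, 0.10} → pass.
0 of 2 fail.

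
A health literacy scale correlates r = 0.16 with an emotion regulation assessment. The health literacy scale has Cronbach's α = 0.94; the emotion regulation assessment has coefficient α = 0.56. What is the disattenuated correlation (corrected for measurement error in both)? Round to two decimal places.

0.22

r_true = r_obs / √(r_xx · r_yy) = 0.16 / √(0.94 × 0.56) = 0.16 / √0.5264 = 0.16 / 0.7255 ≈ 0.22.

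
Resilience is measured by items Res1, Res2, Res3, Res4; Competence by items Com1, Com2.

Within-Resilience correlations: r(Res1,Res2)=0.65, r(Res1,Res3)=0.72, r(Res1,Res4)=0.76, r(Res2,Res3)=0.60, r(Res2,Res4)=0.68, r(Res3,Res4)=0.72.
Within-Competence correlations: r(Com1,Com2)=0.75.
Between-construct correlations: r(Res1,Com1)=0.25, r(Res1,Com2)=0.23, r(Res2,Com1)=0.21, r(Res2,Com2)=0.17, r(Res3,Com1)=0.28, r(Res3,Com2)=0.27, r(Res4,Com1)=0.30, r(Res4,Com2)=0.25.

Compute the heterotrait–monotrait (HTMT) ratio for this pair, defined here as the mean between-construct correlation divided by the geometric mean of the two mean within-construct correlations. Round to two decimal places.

Mean heterotrait r = 1.96/8 = 0.2450.
Mean within-Res = 4.13/6 = 0.6883; mean within-Com = 0.75/1 = 0.7500.
Geometric mean = √(0.6883 × 0.7500) = 0.7185.
HTMT = 0.2450 / 0.7185 = 0.34.

0.34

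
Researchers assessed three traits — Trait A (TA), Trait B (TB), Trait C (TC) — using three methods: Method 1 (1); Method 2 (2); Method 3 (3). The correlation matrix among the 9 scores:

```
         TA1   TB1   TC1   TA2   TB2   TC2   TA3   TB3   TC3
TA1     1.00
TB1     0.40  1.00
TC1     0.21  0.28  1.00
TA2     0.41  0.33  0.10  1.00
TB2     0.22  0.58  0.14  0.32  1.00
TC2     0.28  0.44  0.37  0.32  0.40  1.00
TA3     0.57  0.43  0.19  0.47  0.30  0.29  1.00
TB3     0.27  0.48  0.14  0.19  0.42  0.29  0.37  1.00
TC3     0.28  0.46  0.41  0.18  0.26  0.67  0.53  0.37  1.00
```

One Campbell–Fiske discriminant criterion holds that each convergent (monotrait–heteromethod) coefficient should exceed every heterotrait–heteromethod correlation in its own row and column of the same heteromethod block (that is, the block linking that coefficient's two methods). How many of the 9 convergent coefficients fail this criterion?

2

Convergent coefficients and their comparison sets:
TA (methods 1·2): 0.41 vs {0.22, 0.33, 0.28, 0.10} → pass.
TA (methods 1·3): 0.57 vs {0.27, 0.43, 0.28, 0.19} → pass.
TA (methods 2·3): 0.47 vs {0.19, 0.30, 0.18, 0.29} → pass.
TB (methods 1·2): 0.58 vs {0.33, 0.22, 0.44, 0.14} → pass.
TB (methods 1·3): 0.48 vs {0.43, 0.27, 0.46, 0.14} → pass.
TB (methods 2·3): 0.42 vs {0.30, 0.19, 0.26, 0.29} → pass.
TC (methods 1·2): 0.37 vs {0.10, 0.28, 0.14, 0.44} → fail.
TC (methods 1·3): 0.41 vs {0.19, 0.28, 0.14, 0.46} → fail.
TC (methods 2·3): 0.67 vs {0.29, 0.18, 0.29, 0.26} → pass.
2 of 9 fail.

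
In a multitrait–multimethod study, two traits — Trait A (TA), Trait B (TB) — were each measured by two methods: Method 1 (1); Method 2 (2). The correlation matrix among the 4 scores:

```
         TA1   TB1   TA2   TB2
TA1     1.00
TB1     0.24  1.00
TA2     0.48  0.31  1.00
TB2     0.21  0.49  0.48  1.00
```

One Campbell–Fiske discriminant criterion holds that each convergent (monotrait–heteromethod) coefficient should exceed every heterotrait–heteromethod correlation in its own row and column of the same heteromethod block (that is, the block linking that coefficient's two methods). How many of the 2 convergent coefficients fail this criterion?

Checking each validity diagonal entry against its comparison values:
TA (methods 1·2): 0.48 vs {0.21, 0.31} → pass.
TB (methods 1·2): 0.49 vs {0.31, 0.21} → pass.
0 of 2 fail.

0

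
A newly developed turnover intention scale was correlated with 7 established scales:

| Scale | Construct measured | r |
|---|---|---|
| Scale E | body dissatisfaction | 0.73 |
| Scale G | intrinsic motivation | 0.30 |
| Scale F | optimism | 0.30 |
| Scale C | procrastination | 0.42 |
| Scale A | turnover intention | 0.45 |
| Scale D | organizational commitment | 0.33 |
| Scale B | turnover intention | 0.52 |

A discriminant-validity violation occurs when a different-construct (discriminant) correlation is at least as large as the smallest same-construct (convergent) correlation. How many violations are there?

1

Convergent (same construct = turnover intention): Scale A, Scale B.
Smallest convergent = 0.45. Discriminant values: 0.73, 0.30, 0.30, 0.42, 0.33; count ≥ 0.45 → 1.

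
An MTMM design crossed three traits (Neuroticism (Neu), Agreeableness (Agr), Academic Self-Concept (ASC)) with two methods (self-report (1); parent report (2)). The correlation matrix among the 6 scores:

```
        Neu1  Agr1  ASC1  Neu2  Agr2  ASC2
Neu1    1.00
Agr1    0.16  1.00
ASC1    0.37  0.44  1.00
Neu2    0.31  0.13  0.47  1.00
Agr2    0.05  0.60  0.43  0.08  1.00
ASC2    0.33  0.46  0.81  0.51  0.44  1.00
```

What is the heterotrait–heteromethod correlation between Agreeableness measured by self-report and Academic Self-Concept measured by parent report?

0.46

Different traits and methods: r(Agr1, ASC2) = 0.46.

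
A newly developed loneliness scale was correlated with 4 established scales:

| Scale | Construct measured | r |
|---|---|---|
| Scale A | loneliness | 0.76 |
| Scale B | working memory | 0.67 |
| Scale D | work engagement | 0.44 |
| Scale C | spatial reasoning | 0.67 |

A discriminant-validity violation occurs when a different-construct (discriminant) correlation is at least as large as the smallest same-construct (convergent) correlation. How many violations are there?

Convergent (same construct = loneliness): Scale A.
Smallest convergent = 0.76. Discriminant values: 0.67, 0.44, 0.67; count ≥ 0.76 → 0.

0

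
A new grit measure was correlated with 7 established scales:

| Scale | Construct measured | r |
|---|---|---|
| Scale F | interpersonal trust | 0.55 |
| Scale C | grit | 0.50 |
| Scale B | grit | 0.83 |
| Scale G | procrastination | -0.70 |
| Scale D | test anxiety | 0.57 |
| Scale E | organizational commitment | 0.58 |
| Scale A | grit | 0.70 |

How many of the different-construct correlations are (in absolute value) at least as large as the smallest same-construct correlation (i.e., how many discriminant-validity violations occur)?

4

Convergent (same construct = grit): Scale C, Scale B, Scale A.
Smallest convergent = 0.50. Discriminant |r|: 0.55, 0.70, 0.57, 0.58; count ≥ 0.50 → 4.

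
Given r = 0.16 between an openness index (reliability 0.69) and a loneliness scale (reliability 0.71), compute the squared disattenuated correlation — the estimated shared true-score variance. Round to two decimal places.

0.05

Disattenuated r = 0.16 / √(0.69 × 0.71) = 0.16 / 0.6999 = 0.2286.
Shared true-score variance = 0.2286² = 0.0523 ≈ 0.05.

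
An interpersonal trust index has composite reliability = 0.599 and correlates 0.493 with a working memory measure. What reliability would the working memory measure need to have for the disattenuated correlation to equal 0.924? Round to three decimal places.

0.475

r_true = r_obs / √(r_xx · r_yy) ⇒ 0.924 = 0.493 / √(0.599 · r_yy).
√(0.599 · r_yy) = 0.493 / 0.924 = 0.5335; 0.599 · r_yy = 0.2846; r_yy = 0.2846 / 0.599 ≈ 0.475.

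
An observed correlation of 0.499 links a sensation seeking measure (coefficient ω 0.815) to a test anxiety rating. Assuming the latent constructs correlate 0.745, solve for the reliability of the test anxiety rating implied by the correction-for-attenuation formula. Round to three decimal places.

0.550

r_true = r_obs / √(r_xx · r_yy) ⇒ 0.745 = 0.499 / √(0.815 · r_yy).
√(0.815 · r_yy) = 0.499 / 0.745 = 0.6698; 0.815 · r_yy = 0.4486; r_yy = 0.4486 / 0.815 ≈ 0.550.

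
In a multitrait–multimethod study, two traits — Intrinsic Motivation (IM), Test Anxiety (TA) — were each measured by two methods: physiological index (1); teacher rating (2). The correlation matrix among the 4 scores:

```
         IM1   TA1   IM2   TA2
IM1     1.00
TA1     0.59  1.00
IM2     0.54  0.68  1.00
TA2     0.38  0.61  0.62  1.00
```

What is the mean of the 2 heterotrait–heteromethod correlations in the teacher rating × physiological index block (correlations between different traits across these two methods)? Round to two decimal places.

HTHM values (method 2 × method 1): 0.68, 0.38; mean = 1.06/2 = 0.53.

0.53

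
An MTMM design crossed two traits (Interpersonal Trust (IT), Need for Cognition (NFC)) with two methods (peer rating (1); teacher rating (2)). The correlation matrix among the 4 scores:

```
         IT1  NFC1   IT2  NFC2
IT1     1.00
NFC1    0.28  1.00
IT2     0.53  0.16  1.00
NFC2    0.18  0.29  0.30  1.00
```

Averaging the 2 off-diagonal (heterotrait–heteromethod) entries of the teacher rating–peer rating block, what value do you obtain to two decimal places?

0.17

HTHM values (method 2 × method 1): 0.16, 0.18; mean = 0.34/2 = 0.17.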